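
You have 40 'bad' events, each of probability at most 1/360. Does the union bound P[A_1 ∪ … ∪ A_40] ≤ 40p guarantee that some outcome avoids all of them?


Union bound: P[∪_{i=1}^{40} A_i] ≤ Σ_i P[A_i] ≤ 40·p = 40·(1/360) = 1/9.
Numerically: 1/9 ≈ 0.1111111.
Is 1/9 < 1? YES.
Since P[∪ A_i] ≤ 1/9 < 1, the complement has P[∩ A_i^c] ≥ 1 − 1/9 = 8/9 > 0, so some outcome avoids every A_i.

40·p = 1/9 ≈ 0.1111111; existence CERTIFIED by the union bound.


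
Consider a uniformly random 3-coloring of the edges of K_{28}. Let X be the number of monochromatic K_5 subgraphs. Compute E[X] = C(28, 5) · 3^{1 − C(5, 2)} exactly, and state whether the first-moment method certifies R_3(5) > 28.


E[X] = C(28, 5) · 3^{1 − 10} = 98280 · 3^{−9} = 98280/19683.
As a reduced fraction: E[X] = 3640/729 ≈ 4.9931.
Is E[X] < 1? NO.
Since E[X] ≥ 1, the first-moment bound is inconclusive at n = 28; it does NOT by itself certify R_3(5) > 28.

E[X] = 3640/729 ≈ 4.9931; E[X] ≥ 1; first-moment method inconclusive here.


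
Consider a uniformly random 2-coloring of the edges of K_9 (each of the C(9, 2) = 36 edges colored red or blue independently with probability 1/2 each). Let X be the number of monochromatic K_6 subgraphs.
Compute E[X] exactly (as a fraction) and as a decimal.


Let X = Σ_S X_S over the C(9, 6) = 84 subsets S of size 6, where X_S = 1 if the K_6 on S is monochromatic.
For a fixed S, the K_6 on S has C(6, 2) = 15 edges. P[all 15 edges red] = (1/2)^15, and likewise for blue, so P[monochromatic] = 2·(1/2)^15 = 2^{1 − 15} = 1/16384.
By linearity: E[X] = C(9, 6) · 2^{1 − 15} = 84 · 1/16384 = 21/4096.
Numerically: E[X] ≈ 0.005127.

E[X] = C(9,6)·2^(1−C(6,2)) = 21/4096 ≈ 0.005127.


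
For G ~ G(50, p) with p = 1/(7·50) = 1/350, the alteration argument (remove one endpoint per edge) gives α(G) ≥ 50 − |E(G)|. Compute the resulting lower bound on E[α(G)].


E[|E(G)|] = C(50, 2)·p = 1225 · (1/350) = 7/2.
E[α(G)] ≥ n − E[|E(G)|] = 50 − 7/2 = 93/2.
Numerically: ≈ 46.500.
(This is only a lower bound; the true E[α(G)] may be larger.)

E[α(G)] ≥ 93/2 ≈ 46.500.


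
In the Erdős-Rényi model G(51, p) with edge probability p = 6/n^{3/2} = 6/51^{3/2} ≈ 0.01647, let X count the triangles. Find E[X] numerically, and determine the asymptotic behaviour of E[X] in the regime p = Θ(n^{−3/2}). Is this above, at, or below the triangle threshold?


Number of potential triangles: C(51, 3) = 20825.
Each occurs with probability p³ ≈ (0.01647)³ ≈ 4.470828e-06.
By linearity: E[X] = C(51, 3)·p³ ≈ 20825 · 4.470828e-06 ≈ 0.0931.
Since α = 3/2 > 1, p = c/n^{3/2} = o(1/n) is below the triangle threshold p ~ 1/n. Asymptotically E[X] ~ (c³/6)·n^{3(1−α)} = (6³/6)·n^{-1.5} → 0, so by Markov's inequality G has no triangles w.h.p.

E[X] ≈ 0.0931; in regime p = Θ(1/n^{3/2}) E[X] tends to 0 (below the triangle threshold p ~ 1/n).


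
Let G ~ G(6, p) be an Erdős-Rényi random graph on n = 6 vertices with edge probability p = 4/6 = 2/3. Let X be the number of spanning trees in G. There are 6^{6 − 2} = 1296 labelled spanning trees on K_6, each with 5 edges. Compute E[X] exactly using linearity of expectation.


K_6 has 6^{6 − 2} = 1296 labelled spanning trees.
For each such spanning tree H, let X_H = 1 if all 5 edges of H are present in G. Then P[X_H = 1] = p^{5} = (2/3)^{5} = 32/243.
Summing the indicators: E[X] = Σ_H E[X_H] = 1296 · p^{5} = 1296 · 32/243 = 512/3.
Numerically: E[X] ≈ 170.7.

E[X] = 1296 · (2/3)^{5} = 512/3 ≈ 170.7.


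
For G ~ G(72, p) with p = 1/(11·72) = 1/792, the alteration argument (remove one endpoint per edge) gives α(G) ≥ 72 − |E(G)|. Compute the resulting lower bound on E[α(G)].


E[|E(G)|] = C(72, 2)·p = 2556 · (1/792) = 71/22.
E[α(G)] ≥ n − E[|E(G)|] = 72 − 71/22 = 1513/22.
Numerically: ≈ 68.77273.
(This is only a lower bound; the true E[α(G)] may be larger.)

E[α(G)] ≥ 1513/22 ≈ 68.77273.


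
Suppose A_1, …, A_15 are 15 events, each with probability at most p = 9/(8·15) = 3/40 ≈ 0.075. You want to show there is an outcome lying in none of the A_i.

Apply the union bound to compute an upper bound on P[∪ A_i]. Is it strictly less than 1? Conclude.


Union bound: P[∪_{i=1}^{15} A_i] ≤ Σ_i P[A_i] ≤ 15·p = 15·(3/40) = 9/8.
Numerically: 9/8 ≈ 1.125.
Is 9/8 < 1? NO.
Since the bound 9/8 is ≥ 1, the union bound is uninformative here; it does NOT by itself certify existence.

15·p = 9/8 ≈ 1.125; existence NOT certified by the union bound.


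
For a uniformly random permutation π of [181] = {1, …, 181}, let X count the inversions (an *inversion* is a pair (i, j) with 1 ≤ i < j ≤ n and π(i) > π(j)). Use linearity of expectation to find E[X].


Write X = Σ X_I over the C(181, 2) = 16290 pairs i < j, with X_I the indicator of one inversion.
There are 16290 indicators.
For each fixed pair i < j, the values π(i) and π(j) are two distinct elements of {1, …, 181} in uniformly random order; by symmetry P[π(i) > π(j)] = 1/2.
By linearity: E[X] = 16290 · (1/2) = C(181, 2) · (1/2) = 16290/2 = 8145 ≈ 8145.00000.

E[X] = 8145 = 8145.00000.


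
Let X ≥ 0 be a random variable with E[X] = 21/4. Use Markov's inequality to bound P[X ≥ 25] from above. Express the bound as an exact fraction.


μ = E[X] = 21/4, a = 25.
Markov: P[X ≥ 25] ≤ μ/a = (21/4)/25 = 21/100.
Numerically: ≈ 0.210000.
(Since a = 25 > μ = 5.250000, the bound 21/100 is < 1 and informative.)

P[X ≥ 25] ≤ 21/100 ≈ 0.210000.


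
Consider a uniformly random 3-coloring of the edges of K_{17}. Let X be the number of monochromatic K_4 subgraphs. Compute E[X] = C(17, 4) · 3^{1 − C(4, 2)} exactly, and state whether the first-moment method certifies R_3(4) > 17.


E[X] = C(17, 4) · 3^{1 − 6} = 2380 · 3^{−5} = 2380/243.
As a reduced fraction: E[X] = 2380/243 ≈ 9.794.
Is E[X] < 1? NO.
Since E[X] ≥ 1, the first-moment bound is inconclusive at n = 17; it does NOT by itself certify R_3(4) > 17.

E[X] = 2380/243 ≈ 9.794; E[X] ≥ 1; first-moment method inconclusive here.


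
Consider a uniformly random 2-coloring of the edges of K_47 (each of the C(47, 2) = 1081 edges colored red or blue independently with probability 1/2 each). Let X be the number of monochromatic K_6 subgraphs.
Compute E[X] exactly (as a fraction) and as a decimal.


Let X = Σ_S X_S over the C(47, 6) = 10737573 subsets S of size 6, where X_S = 1 if the K_6 on S is monochromatic.
For a fixed S, the K_6 on S has C(6, 2) = 15 edges. P[all 15 edges red] = (1/2)^15, and likewise for blue, so P[monochromatic] = 2·(1/2)^15 = 2^{1 − 15} = 1/16384.
By linearity: E[X] = C(47, 6) · 2^{1 − 15} = 10737573 · 1/16384 = 10737573/16384.
Numerically: E[X] ≈ 655.3694.

E[X] = C(47,6)·2^(1−C(6,2)) = 10737573/16384 ≈ 655.3694.


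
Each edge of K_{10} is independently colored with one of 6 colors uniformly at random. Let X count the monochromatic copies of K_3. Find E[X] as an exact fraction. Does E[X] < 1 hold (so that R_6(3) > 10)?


E[X] = C(10, 3) · 6^{1 − 3} = 120 · 6^{−2} = 120/36.
As a reduced fraction: E[X] = 10/3 ≈ 3.333.
Is E[X] < 1? NO.
Since E[X] ≥ 1, the first-moment bound is inconclusive at n = 10; it does NOT by itself certify R_6(3) > 10.

E[X] = 10/3 ≈ 3.333; E[X] ≥ 1; first-moment method inconclusive here.


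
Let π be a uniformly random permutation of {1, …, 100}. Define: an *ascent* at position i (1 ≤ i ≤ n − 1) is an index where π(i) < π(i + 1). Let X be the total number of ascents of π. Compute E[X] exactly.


Write X = Σ X_I over i = 1, …, 99, with X_I the indicator of one ascent.
There are 99 indicators.
For each fixed i, the pair (π(i), π(i+1)) is a uniformly random ordered pair of distinct values from {1, …, 100}; by symmetry P[π(i) < π(i+1)] = 1/2.
By linearity: E[X] = 99 · (1/2) = (100 − 1) · (1/2) = 99/2 ≈ 49.500000.

E[X] = 99/2 = 49.500000.


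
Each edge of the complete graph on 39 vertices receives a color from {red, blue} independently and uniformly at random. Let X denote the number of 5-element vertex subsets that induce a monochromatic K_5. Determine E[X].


Let X = Σ_S X_S over the C(39, 5) = 575757 subsets S of size 5, where X_S = 1 if the K_5 on S is monochromatic.
For a fixed S, the K_5 on S has C(5, 2) = 10 edges. P[all 10 edges red] = (1/2)^10, and likewise for blue, so P[monochromatic] = 2·(1/2)^10 = 2^{1 − 10} = 1/512.
Summing: E[X] = C(39, 5) · 2^{1 − 10} = 575757 · 1/512 = 575757/512.
Numerically: E[X] ≈ 1124.525.

E[X] = C(39,5)·2^(1−C(5,2)) = 575757/512 ≈ 1124.525.


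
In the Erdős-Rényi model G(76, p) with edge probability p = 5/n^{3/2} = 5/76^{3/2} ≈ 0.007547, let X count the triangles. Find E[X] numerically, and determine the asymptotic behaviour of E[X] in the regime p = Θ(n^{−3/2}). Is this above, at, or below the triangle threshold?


Number of potential triangles: C(76, 3) = 70300.
Each occurs with probability p³ ≈ (0.007547)³ ≈ 4.297826e-07.
By linearity: E[X] = C(76, 3)·p³ ≈ 70300 · 4.297826e-07 ≈ 0.0302.
Since α = 3/2 > 1, p = c/n^{3/2} = o(1/n) is below the triangle threshold p ~ 1/n. Asymptotically E[X] ~ (c³/6)·n^{3(1−α)} = (5³/6)·n^{-1.5} → 0, so by Markov's inequality G has no triangles w.h.p.

E[X] ≈ 0.0302; in regime p = Θ(1/n^{3/2}) E[X] tends to 0 (below the triangle threshold p ~ 1/n).


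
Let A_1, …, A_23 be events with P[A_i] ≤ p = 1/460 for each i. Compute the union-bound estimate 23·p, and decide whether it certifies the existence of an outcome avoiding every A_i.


Union bound: P[∪_{i=1}^{23} A_i] ≤ Σ_i P[A_i] ≤ 23·p = 23·(1/460) = 1/20.
Numerically: 1/20 ≈ 0.050.
Is 1/20 < 1? YES.
Since P[∪ A_i] ≤ 1/20 < 1, the complement has P[∩ A_i^c] ≥ 1 − 1/20 = 19/20 > 0, so some outcome avoids every A_i.

23·p = 1/20 ≈ 0.050; existence CERTIFIED by the union bound.


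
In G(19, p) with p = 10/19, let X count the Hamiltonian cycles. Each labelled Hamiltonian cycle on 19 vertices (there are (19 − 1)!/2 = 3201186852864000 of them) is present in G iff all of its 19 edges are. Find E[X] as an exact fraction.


K_19 has (19 − 1)!/2 = 3201186852864000 labelled Hamiltonian cycles.
For each such Hamiltonian cycle H, let X_H = 1 if all 19 edges of H are present in G. Then P[X_H = 1] = p^{19} = (10/19)^{19} = 10000000000000000000/1978419655660313589123979.
By linearity: E[X] = Σ_H E[X_H] = 3201186852864000 · p^{19} = 3201186852864000 · 10000000000000000000/1978419655660313589123979 = 32011868528640000000000000000000000/1978419655660313589123979.
Numerically: E[X] ≈ 1.62e+10.

E[X] = 3201186852864000 · (10/19)^{19} = 32011868528640000000000000000000000/1978419655660313589123979 ≈ 1.62e+10.


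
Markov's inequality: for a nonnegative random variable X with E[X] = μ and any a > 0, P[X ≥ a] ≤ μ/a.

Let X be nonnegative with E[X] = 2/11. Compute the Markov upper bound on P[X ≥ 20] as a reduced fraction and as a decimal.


μ = E[X] = 2/11, a = 20.
Markov: P[X ≥ 20] ≤ μ/a = (2/11)/20 = 1/110.
Numerically: ≈ 0.009.
(Since a = 20 > μ = 0.182, the bound 1/110 is < 1 and informative.)

P[X ≥ 20] ≤ 1/110 ≈ 0.009.


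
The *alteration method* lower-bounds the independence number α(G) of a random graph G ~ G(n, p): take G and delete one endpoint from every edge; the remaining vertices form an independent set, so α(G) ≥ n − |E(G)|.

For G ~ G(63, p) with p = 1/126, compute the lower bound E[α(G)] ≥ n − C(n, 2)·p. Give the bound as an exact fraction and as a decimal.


E[|E(G)|] = C(63, 2)·p = 1953 · (1/126) = 31/2.
E[α(G)] ≥ n − E[|E(G)|] = 63 − 31/2 = 95/2.
Numerically: ≈ 47.5000.
(This is only a lower bound; the true E[α(G)] may be larger.)

E[α(G)] ≥ 95/2 ≈ 47.5000.


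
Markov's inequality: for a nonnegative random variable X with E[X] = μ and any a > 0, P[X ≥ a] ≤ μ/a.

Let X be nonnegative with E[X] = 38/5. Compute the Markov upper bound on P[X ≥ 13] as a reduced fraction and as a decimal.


μ = E[X] = 38/5, a = 13.
Markov: P[X ≥ 13] ≤ μ/a = (38/5)/13 = 38/65.
Numerically: ≈ 0.584615.
(Since a = 13 > μ = 7.600000, the bound 38/65 is < 1 and informative.)

P[X ≥ 13] ≤ 38/65 ≈ 0.584615.


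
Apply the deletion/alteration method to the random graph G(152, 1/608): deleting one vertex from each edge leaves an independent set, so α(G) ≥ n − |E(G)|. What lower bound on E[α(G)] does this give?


E[|E(G)|] = C(152, 2)·p = 11476 · (1/608) = 151/8.
E[α(G)] ≥ n − E[|E(G)|] = 152 − 151/8 = 1065/8.
Numerically: ≈ 133.12500.
(This is only a lower bound; the true E[α(G)] may be larger.)

E[α(G)] ≥ 1065/8 ≈ 133.12500.


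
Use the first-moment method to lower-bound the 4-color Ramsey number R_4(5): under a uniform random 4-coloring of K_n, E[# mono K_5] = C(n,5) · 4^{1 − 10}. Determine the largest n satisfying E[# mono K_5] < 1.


We need C(n, 5) · 4^{1 − 10} < 1, i.e. C(n, 5) < 4^{10 − 1} = 262144.
Check values of n near the boundary:
  n = 32: C(32, 5) = 201376; 201376 < 262144? YES
  n = 33: C(33, 5) = 237336; 237336 < 262144? YES
  n = 34: C(34, 5) = 278256; 278256 < 262144? NO
The largest n with C(n, 5) < 262144 is n = 33 (where E[X] = 29667/32768 ≈ 0.9053650). Hence R_4(5) > 33, i.e. R_4(5) ≥ 34.

Largest n = 33; hence R_4(5) > 33.


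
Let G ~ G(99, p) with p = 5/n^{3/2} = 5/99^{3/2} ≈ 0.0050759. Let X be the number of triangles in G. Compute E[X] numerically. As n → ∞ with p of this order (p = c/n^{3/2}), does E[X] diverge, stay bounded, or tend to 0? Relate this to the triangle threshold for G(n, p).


Number of potential triangles: C(99, 3) = 156849.
Each occurs with probability p³ ≈ (0.0050759)³ ≈ 1.3078310e-07.
By linearity: E[X] = C(99, 3)·p³ ≈ 156849 · 1.3078310e-07 ≈ 0.02051.
Since α = 3/2 > 1, p = c/n^{3/2} = o(1/n) is below the triangle threshold p ~ 1/n. Asymptotically E[X] ~ (c³/6)·n^{3(1−α)} = (5³/6)·n^{-1.5} → 0, so by Markov's inequality G has no triangles w.h.p.

E[X] ≈ 0.02051; in regime p = Θ(1/n^{3/2}) E[X] tends to 0 (below the triangle threshold p ~ 1/n).


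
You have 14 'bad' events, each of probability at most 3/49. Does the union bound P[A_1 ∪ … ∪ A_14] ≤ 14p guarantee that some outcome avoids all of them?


Union bound: P[∪_{i=1}^{14} A_i] ≤ Σ_i P[A_i] ≤ 14·p = 14·(3/49) = 6/7.
Numerically: 6/7 ≈ 0.857.
Is 6/7 < 1? YES.
Since P[∪ A_i] ≤ 6/7 < 1, the complement has P[∩ A_i^c] ≥ 1 − 6/7 = 1/7 > 0, so some outcome avoids every A_i.

14·p = 6/7 ≈ 0.857; existence CERTIFIED by the union bound.


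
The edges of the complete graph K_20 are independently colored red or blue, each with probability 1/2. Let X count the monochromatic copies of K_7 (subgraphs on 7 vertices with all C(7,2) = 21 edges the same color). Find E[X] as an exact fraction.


Let X = Σ_S X_S over the C(20, 7) = 77520 subsets S of size 7, where X_S = 1 if the K_7 on S is monochromatic.
For a fixed S, the K_7 on S has C(7, 2) = 21 edges. P[all 21 edges red] = (1/2)^21, and likewise for blue, so P[monochromatic] = 2·(1/2)^21 = 2^{1 − 21} = 1/1048576.
By linearity of expectation: E[X] = C(20, 7) · 2^{1 − 21} = 77520 · 1/1048576 = 4845/65536.
Numerically: E[X] ≈ 0.07393.

E[X] = C(20,7)·2^(1−C(7,2)) = 4845/65536 ≈ 0.07393.


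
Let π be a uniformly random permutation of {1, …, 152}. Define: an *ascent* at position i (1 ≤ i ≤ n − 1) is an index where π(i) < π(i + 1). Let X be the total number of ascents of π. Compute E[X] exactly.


Write X = Σ X_I over i = 1, …, 151, with X_I the indicator of one ascent.
There are 151 indicators.
For each fixed i, the pair (π(i), π(i+1)) is a uniformly random ordered pair of distinct values from {1, …, 152}; by symmetry P[π(i) < π(i+1)] = 1/2.
By linearity: E[X] = 151 · (1/2) = (152 − 1) · (1/2) = 151/2 ≈ 75.5000.

E[X] = 151/2 = 75.5000.


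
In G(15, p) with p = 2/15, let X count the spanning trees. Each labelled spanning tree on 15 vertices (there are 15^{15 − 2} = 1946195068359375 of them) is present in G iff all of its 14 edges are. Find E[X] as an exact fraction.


K_15 has 15^{15 − 2} = 1946195068359375 labelled spanning trees.
For each such spanning tree H, let X_H = 1 if all 14 edges of H are present in G. Then P[X_H = 1] = p^{14} = (2/15)^{14} = 16384/29192926025390625.
By linearity: E[X] = Σ_H E[X_H] = 1946195068359375 · p^{14} = 1946195068359375 · 16384/29192926025390625 = 16384/15.
Numerically: E[X] ≈ 1092.27.

E[X] = 1946195068359375 · (2/15)^{14} = 16384/15 ≈ 1092.27.


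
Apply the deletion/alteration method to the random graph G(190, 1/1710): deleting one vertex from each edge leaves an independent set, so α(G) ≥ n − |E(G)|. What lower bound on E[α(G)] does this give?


E[|E(G)|] = C(190, 2)·p = 17955 · (1/1710) = 21/2.
E[α(G)] ≥ n − E[|E(G)|] = 190 − 21/2 = 359/2.
Numerically: ≈ 179.500.
(This is only a lower bound; the true E[α(G)] may be larger.)

E[α(G)] ≥ 359/2 ≈ 179.500.


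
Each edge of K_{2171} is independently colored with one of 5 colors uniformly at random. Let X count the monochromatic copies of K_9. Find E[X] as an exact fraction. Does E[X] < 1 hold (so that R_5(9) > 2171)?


E[X] = C(2171, 9) · 5^{1 − 36} = 2903784578674959601827205 · 5^{−35} = 2903784578674959601827205/2910383045673370361328125.
As a reduced fraction: E[X] = 580756915734991920365441/582076609134674072265625 ≈ 0.997733.
Is E[X] < 1? YES.
Since E[X] < 1, there exists a 5-coloring of K_{2171} with no monochromatic K_9; hence R_5(9) > 2171.

E[X] = 580756915734991920365441/582076609134674072265625 ≈ 0.997733; E[X] < 1, so R_5(9) > 2171.


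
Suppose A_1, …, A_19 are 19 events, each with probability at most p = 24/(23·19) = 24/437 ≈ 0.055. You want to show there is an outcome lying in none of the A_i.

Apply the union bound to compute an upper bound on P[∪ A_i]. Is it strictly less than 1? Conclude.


Union bound: P[∪_{i=1}^{19} A_i] ≤ Σ_i P[A_i] ≤ 19·p = 19·(24/437) = 24/23.
Numerically: 24/23 ≈ 1.043.
Is 24/23 < 1? NO.
Since the bound 24/23 is ≥ 1, the union bound is uninformative here; it does NOT by itself certify existence.

19·p = 24/23 ≈ 1.043; existence NOT certified by the union bound.


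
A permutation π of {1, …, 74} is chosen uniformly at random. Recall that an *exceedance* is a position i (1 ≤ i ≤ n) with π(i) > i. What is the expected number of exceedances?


Write X = Σ_{i=1}^{74} X_i, where X_i = 1_{π(i) > i}.
For each fixed i, π(i) is uniform over {1, …, 74} (marginal of a uniform permutation), so P[π(i) > i] = (n − i)/n. Summing: Σ_{i=1}^{74} (n − i)/n = (0 + 1 + … + 73)/74 = 74(74 − 1)/(2·74) = (74 − 1)/2.
Hence E[X] = Σ_{i=1}^{74} (74 − i)/74 = 73/2 ≈ 36.500000.

E[X] = 73/2 = 36.500000.


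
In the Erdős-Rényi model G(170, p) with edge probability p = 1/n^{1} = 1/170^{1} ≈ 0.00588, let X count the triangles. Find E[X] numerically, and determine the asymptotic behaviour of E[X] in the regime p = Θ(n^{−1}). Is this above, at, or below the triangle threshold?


Number of potential triangles: C(170, 3) = 804440.
Each occurs with probability p³ ≈ (0.00588)³ ≈ 2.03542e-07.
By linearity: E[X] = C(170, 3)·p³ ≈ 804440 · 2.03542e-07 ≈ 0.164.
Here α = 1, so p = 1/n is exactly at the triangle threshold p ~ 1/n. Asymptotically E[X] → c³/6 = 1³/6 = 1/6 ≈ 0.167, a bounded constant. In this regime the triangle count is asymptotically Poisson(c³/6).

E[X] ≈ 0.164; in regime p = Θ(1/n^{1}) E[X] stays bounded (at the triangle threshold p ~ 1/n).


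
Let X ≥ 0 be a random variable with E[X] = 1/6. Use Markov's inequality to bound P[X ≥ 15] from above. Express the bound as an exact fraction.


μ = E[X] = 1/6, a = 15.
Markov: P[X ≥ 15] ≤ μ/a = (1/6)/15 = 1/90.
Numerically: ≈ 0.0111.
(Since a = 15 > μ = 0.1667, the bound 1/90 is < 1 and informative.)

P[X ≥ 15] ≤ 1/90 ≈ 0.0111.


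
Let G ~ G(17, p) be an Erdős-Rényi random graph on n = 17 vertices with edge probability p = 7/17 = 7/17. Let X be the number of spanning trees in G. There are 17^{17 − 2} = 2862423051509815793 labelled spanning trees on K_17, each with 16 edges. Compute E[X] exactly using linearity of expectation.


K_17 has 17^{17 − 2} = 2862423051509815793 labelled spanning trees.
For each such spanning tree H, let X_H = 1 if all 16 edges of H are present in G. Then P[X_H = 1] = p^{16} = (7/17)^{16} = 33232930569601/48661191875666868481.
Summing the indicators: E[X] = Σ_H E[X_H] = 2862423051509815793 · p^{16} = 2862423051509815793 · 33232930569601/48661191875666868481 = 33232930569601/17.
Numerically: E[X] ≈ 1.955e+12.

E[X] = 2862423051509815793 · (7/17)^{16} = 33232930569601/17 ≈ 1.955e+12.


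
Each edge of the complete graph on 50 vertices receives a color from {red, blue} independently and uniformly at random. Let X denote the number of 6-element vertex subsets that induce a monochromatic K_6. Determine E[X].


Let X = Σ_S X_S over the C(50, 6) = 15890700 subsets S of size 6, where X_S = 1 if the K_6 on S is monochromatic.
For a fixed S, the K_6 on S has C(6, 2) = 15 edges. P[all 15 edges red] = (1/2)^15, and likewise for blue, so P[monochromatic] = 2·(1/2)^15 = 2^{1 − 15} = 1/16384.
Summing: E[X] = C(50, 6) · 2^{1 − 15} = 15890700 · 1/16384 = 3972675/4096.
Numerically: E[X] ≈ 969.891.

E[X] = C(50,6)·2^(1−C(6,2)) = 3972675/4096 ≈ 969.891.


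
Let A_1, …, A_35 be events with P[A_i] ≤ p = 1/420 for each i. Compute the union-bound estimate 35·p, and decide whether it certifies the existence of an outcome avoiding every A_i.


Union bound: P[∪_{i=1}^{35} A_i] ≤ Σ_i P[A_i] ≤ 35·p = 35·(1/420) = 1/12.
Numerically: 1/12 ≈ 0.0833333.
Is 1/12 < 1? YES.
Since P[∪ A_i] ≤ 1/12 < 1, the complement has P[∩ A_i^c] ≥ 1 − 1/12 = 11/12 > 0, so some outcome avoids every A_i.

35·p = 1/12 ≈ 0.0833333; existence CERTIFIED by the union bound.


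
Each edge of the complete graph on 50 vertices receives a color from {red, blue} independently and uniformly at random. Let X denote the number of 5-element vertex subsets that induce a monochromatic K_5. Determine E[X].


Let X = Σ_S X_S over the C(50, 5) = 2118760 subsets S of size 5, where X_S = 1 if the K_5 on S is monochromatic.
For a fixed S, the K_5 on S has C(5, 2) = 10 edges. P[all 10 edges red] = (1/2)^10, and likewise for blue, so P[monochromatic] = 2·(1/2)^10 = 2^{1 − 10} = 1/512.
By linearity: E[X] = C(50, 5) · 2^{1 − 10} = 2118760 · 1/512 = 264845/64.
Numerically: E[X] ≈ 4138.203.

E[X] = C(50,5)·2^(1−C(5,2)) = 264845/64 ≈ 4138.203.


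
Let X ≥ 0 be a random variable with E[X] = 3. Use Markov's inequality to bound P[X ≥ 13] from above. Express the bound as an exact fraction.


μ = E[X] = 3, a = 13.
Markov: P[X ≥ 13] ≤ μ/a = (3)/13 = 3/13.
Numerically: ≈ 0.23077.
(Since a = 13 > μ = 3.00000, the bound 3/13 is < 1 and informative.)

P[X ≥ 13] ≤ 3/13 ≈ 0.23077.


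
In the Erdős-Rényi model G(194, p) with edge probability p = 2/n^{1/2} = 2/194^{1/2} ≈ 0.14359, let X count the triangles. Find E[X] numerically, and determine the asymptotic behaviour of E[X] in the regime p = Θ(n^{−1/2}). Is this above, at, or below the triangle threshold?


Number of potential triangles: C(194, 3) = 1198144.
Each occurs with probability p³ ≈ (0.14359)³ ≈ 2.9606522e-03.
By linearity: E[X] = C(194, 3)·p³ ≈ 1198144 · 2.9606522e-03 ≈ 3547.28767.
Since α = 1/2 < 1, p = c/n^{1/2} ≫ 1/n is above the triangle threshold p ~ 1/n. Asymptotically E[X] ~ (c³/6)·n^{3(1−α)} = (2³/6)·n^{1.5} → ∞; triangles are abundant w.h.p.

E[X] ≈ 3547.28767; in regime p = Θ(1/n^{1/2}) E[X] diverges (above the triangle threshold p ~ 1/n).


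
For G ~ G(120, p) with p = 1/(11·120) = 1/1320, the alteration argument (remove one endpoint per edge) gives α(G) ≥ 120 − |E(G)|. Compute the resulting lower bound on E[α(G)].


E[|E(G)|] = C(120, 2)·p = 7140 · (1/1320) = 119/22.
E[α(G)] ≥ n − E[|E(G)|] = 120 − 119/22 = 2521/22.
Numerically: ≈ 114.591.
(This is only a lower bound; the true E[α(G)] may be larger.)

E[α(G)] ≥ 2521/22 ≈ 114.591.


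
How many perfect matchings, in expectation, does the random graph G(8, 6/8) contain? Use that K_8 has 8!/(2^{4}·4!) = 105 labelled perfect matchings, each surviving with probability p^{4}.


K_8 has 8!/(2^{4}·4!) = 105 labelled perfect matchings.
For each such perfect matching H, let X_H = 1 if all 4 edges of H are present in G. Then P[X_H = 1] = p^{4} = (3/4)^{4} = 81/256.
Summing the indicators: E[X] = Σ_H E[X_H] = 105 · p^{4} = 105 · 81/256 = 8505/256.
Numerically: E[X] ≈ 33.22.

E[X] = 105 · (3/4)^{4} = 8505/256 ≈ 33.22.


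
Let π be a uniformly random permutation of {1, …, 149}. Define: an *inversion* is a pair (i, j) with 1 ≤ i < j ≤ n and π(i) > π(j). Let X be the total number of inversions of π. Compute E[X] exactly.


Write X = Σ X_I over the C(149, 2) = 11026 pairs i < j, with X_I the indicator of one inversion.
There are 11026 indicators.
For each fixed pair i < j, the values π(i) and π(j) are two distinct elements of {1, …, 149} in uniformly random order; by symmetry P[π(i) > π(j)] = 1/2.
By linearity: E[X] = 11026 · (1/2) = C(149, 2) · (1/2) = 11026/2 = 5513 ≈ 5513.0000.

E[X] = 5513 = 5513.0000.


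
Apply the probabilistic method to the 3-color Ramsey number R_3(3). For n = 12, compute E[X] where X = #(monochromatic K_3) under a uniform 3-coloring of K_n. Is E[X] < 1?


E[X] = C(12, 3) · 3^{1 − 3} = 220 · 3^{−2} = 220/9.
As a reduced fraction: E[X] = 220/9 ≈ 24.4444444.
Is E[X] < 1? NO.
Since E[X] ≥ 1, the first-moment bound is inconclusive at n = 12; it does NOT by itself certify R_3(3) > 12.

E[X] = 220/9 ≈ 24.4444444; E[X] ≥ 1; first-moment method inconclusive here.


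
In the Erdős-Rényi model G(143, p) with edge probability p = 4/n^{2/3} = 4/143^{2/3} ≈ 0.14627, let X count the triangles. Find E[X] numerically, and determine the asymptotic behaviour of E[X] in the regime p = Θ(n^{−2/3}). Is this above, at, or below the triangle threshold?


Number of potential triangles: C(143, 3) = 477191.
Each occurs with probability p³ ≈ (0.14627)³ ≈ 3.1297374e-03.
By linearity: E[X] = C(143, 3)·p³ ≈ 477191 · 3.1297374e-03 ≈ 1493.48252.
Since α = 2/3 < 1, p = c/n^{2/3} ≫ 1/n is above the triangle threshold p ~ 1/n. Asymptotically E[X] ~ (c³/6)·n^{3(1−α)} = (4³/6)·n^{1} → ∞; triangles are abundant w.h.p.

E[X] ≈ 1493.48252; in regime p = Θ(1/n^{2/3}) E[X] diverges (above the triangle threshold p ~ 1/n).


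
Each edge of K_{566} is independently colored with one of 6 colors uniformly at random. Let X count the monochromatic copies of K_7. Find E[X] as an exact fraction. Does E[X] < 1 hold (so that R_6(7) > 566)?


E[X] = C(566, 7) · 6^{1 − 21} = 3557206237959440 · 6^{−20} = 3557206237959440/3656158440062976.
As a reduced fraction: E[X] = 222325389872465/228509902503936 ≈ 0.973.
Is E[X] < 1? YES.
Since E[X] < 1, there exists a 6-coloring of K_{566} with no monochromatic K_7; hence R_6(7) > 566.

E[X] = 222325389872465/228509902503936 ≈ 0.973; E[X] < 1, so R_6(7) > 566.


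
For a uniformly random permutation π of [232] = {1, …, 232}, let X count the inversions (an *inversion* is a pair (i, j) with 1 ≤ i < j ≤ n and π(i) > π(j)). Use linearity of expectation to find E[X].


Write X = Σ X_I over the C(232, 2) = 26796 pairs i < j, with X_I the indicator of one inversion.
There are 26796 indicators.
For each fixed pair i < j, the values π(i) and π(j) are two distinct elements of {1, …, 232} in uniformly random order; by symmetry P[π(i) > π(j)] = 1/2.
By linearity: E[X] = 26796 · (1/2) = C(232, 2) · (1/2) = 26796/2 = 13398 ≈ 13398.000000.

E[X] = 13398 = 13398.000000.


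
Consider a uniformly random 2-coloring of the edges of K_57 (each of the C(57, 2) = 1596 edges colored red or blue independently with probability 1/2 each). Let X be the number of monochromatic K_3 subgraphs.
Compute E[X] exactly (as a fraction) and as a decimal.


Let X = Σ_S X_S over the C(57, 3) = 29260 subsets S of size 3, where X_S = 1 if the K_3 on S is monochromatic.
For a fixed S, the K_3 on S has C(3, 2) = 3 edges. P[all 3 edges red] = (1/2)^3, and likewise for blue, so P[monochromatic] = 2·(1/2)^3 = 2^{1 − 3} = 1/4.
By linearity: E[X] = C(57, 3) · 2^{1 − 3} = 29260 · 1/4 = 7315.
Numerically: E[X] ≈ 7315.00000.

E[X] = C(57,3)·2^(1−C(3,2)) = 7315 ≈ 7315.00000.


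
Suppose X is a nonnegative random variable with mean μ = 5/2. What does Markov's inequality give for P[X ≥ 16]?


μ = E[X] = 5/2, a = 16.
Markov: P[X ≥ 16] ≤ μ/a = (5/2)/16 = 5/32.
Numerically: ≈ 0.1562.
(Since a = 16 > μ = 2.5000, the bound 5/32 is < 1 and informative.)

P[X ≥ 16] ≤ 5/32 ≈ 0.1562.


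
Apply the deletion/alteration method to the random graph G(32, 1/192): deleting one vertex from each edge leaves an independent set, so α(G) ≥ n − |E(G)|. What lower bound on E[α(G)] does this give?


E[|E(G)|] = C(32, 2)·p = 496 · (1/192) = 31/12.
E[α(G)] ≥ n − E[|E(G)|] = 32 − 31/12 = 353/12.
Numerically: ≈ 29.41667.
(This is only a lower bound; the true E[α(G)] may be larger.)

E[α(G)] ≥ 353/12 ≈ 29.41667.


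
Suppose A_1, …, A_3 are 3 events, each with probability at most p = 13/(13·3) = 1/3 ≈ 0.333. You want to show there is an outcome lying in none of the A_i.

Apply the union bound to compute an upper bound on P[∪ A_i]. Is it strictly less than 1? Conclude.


Union bound: P[∪_{i=1}^{3} A_i] ≤ Σ_i P[A_i] ≤ 3·p = 3·(1/3) = 1.
Numerically: 1 ≈ 1.000.
Is 1 < 1? NO.
Since the bound 1 is ≥ 1, the union bound is uninformative here; it does NOT by itself certify existence.

3·p = 1 ≈ 1.000; existence NOT certified by the union bound.


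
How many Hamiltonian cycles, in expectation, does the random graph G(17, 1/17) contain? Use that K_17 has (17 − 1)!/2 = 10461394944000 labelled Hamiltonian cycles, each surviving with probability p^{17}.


K_17 has (17 − 1)!/2 = 10461394944000 labelled Hamiltonian cycles.
For each such Hamiltonian cycle H, let X_H = 1 if all 17 edges of H are present in G. Then P[X_H = 1] = p^{17} = (1/17)^{17} = 1/827240261886336764177.
By linearity: E[X] = Σ_H E[X_H] = 10461394944000 · p^{17} = 10461394944000 · 1/827240261886336764177 = 10461394944000/827240261886336764177.
Numerically: E[X] ≈ 1.26461e-08.

E[X] = 10461394944000 · (1/17)^{17} = 10461394944000/827240261886336764177 ≈ 1.26461e-08.


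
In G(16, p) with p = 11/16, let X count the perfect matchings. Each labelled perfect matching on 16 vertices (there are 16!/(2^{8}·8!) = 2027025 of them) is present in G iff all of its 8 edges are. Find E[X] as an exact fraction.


K_16 has 16!/(2^{8}·8!) = 2027025 labelled perfect matchings.
For each such perfect matching H, let X_H = 1 if all 8 edges of H are present in G. Then P[X_H = 1] = p^{8} = (11/16)^{8} = 214358881/4294967296.
Summing the indicators: E[X] = Σ_H E[X_H] = 2027025 · p^{8} = 2027025 · 214358881/4294967296 = 434510810759025/4294967296.
Numerically: E[X] ≈ 1.0117e+05.

E[X] = 2027025 · (11/16)^{8} = 434510810759025/4294967296 ≈ 1.0117e+05.


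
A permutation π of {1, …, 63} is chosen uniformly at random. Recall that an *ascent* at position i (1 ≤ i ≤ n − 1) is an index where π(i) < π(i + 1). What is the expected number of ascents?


Write X = Σ X_I over i = 1, …, 62, with X_I the indicator of one ascent.
There are 62 indicators.
For each fixed i, the pair (π(i), π(i+1)) is a uniformly random ordered pair of distinct values from {1, …, 63}; by symmetry P[π(i) < π(i+1)] = 1/2.
By linearity: E[X] = 62 · (1/2) = (63 − 1) · (1/2) = 31 ≈ 31.00000.

E[X] = 31 = 31.00000.


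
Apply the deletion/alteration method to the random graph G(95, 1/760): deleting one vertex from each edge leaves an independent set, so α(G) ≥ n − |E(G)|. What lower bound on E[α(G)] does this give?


E[|E(G)|] = C(95, 2)·p = 4465 · (1/760) = 47/8.
E[α(G)] ≥ n − E[|E(G)|] = 95 − 47/8 = 713/8.
Numerically: ≈ 89.1250.
(This is only a lower bound; the true E[α(G)] may be larger.)

E[α(G)] ≥ 713/8 ≈ 89.1250.


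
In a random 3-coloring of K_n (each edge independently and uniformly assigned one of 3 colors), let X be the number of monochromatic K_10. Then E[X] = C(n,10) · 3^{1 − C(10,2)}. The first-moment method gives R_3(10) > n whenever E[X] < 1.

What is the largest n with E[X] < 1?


We need C(n, 10) · 3^{1 − 45} < 1, i.e. C(n, 10) < 3^{45 − 1} = 984770902183611232881.
Check values of n near the boundary:
  n = 571: C(571, 10) = 937951290893172842001; 937951290893172842001 < 984770902183611232881? YES
  n = 572: C(572, 10) = 954640815642161682606; 954640815642161682606 < 984770902183611232881? YES
  n = 573: C(573, 10) = 971597135635805762226; 971597135635805762226 < 984770902183611232881? YES
  n = 574: C(574, 10) = 988824035203816502691; 988824035203816502691 < 984770902183611232881? NO
The largest n with C(n, 10) < 984770902183611232881 is n = 573 (where E[X] = 35985079097622435638/36472996377170786403 ≈ 0.9866225). Hence R_3(10) > 573, i.e. R_3(10) ≥ 574.

Largest n = 573; hence R_3(10) > 573.


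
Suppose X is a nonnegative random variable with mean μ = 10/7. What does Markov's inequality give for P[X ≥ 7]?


μ = E[X] = 10/7, a = 7.
Markov: P[X ≥ 7] ≤ μ/a = (10/7)/7 = 10/49.
Numerically: ≈ 0.204.
(Since a = 7 > μ = 1.429, the bound 10/49 is < 1 and informative.)

P[X ≥ 7] ≤ 10/49 ≈ 0.204.


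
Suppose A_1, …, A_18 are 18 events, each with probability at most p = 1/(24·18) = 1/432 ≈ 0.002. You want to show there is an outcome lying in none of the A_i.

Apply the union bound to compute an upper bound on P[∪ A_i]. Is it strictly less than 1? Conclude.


Union bound: P[∪_{i=1}^{18} A_i] ≤ Σ_i P[A_i] ≤ 18·p = 18·(1/432) = 1/24.
Numerically: 1/24 ≈ 0.042.
Is 1/24 < 1? YES.
Since P[∪ A_i] ≤ 1/24 < 1, the complement has P[∩ A_i^c] ≥ 1 − 1/24 = 23/24 > 0, so some outcome avoids every A_i.

18·p = 1/24 ≈ 0.042; existence CERTIFIED by the union bound.


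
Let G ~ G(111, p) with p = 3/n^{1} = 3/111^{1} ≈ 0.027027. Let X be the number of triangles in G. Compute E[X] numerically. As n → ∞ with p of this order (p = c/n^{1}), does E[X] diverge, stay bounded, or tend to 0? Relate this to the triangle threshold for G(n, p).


Number of potential triangles: C(111, 3) = 221815.
Each occurs with probability p³ ≈ (0.027027)³ ≈ 1.9742167e-05.
By linearity: E[X] = C(111, 3)·p³ ≈ 221815 · 1.9742167e-05 ≈ 4.37911.
Here α = 1, so p = 3/n is exactly at the triangle threshold p ~ 1/n. Asymptotically E[X] → c³/6 = 3³/6 = 9/2 ≈ 4.50000, a bounded constant. In this regime the triangle count is asymptotically Poisson(c³/6).

E[X] ≈ 4.37911; in regime p = Θ(1/n^{1}) E[X] stays bounded (at the triangle threshold p ~ 1/n).


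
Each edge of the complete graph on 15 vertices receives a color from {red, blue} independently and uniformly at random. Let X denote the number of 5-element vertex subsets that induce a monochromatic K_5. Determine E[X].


Let X = Σ_S X_S over the C(15, 5) = 3003 subsets S of size 5, where X_S = 1 if the K_5 on S is monochromatic.
For a fixed S, the K_5 on S has C(5, 2) = 10 edges. P[all 10 edges red] = (1/2)^10, and likewise for blue, so P[monochromatic] = 2·(1/2)^10 = 2^{1 − 10} = 1/512.
By linearity: E[X] = C(15, 5) · 2^{1 − 10} = 3003 · 1/512 = 3003/512.
Numerically: E[X] ≈ 5.8652.

E[X] = C(15,5)·2^(1−C(5,2)) = 3003/512 ≈ 5.8652.


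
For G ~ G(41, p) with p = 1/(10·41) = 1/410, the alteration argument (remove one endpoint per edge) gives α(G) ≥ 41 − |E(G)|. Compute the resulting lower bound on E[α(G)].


E[|E(G)|] = C(41, 2)·p = 820 · (1/410) = 2.
E[α(G)] ≥ n − E[|E(G)|] = 41 − 2 = 39.
Numerically: ≈ 39.00000.
(This is only a lower bound; the true E[α(G)] may be larger.)

E[α(G)] ≥ 39 ≈ 39.00000.


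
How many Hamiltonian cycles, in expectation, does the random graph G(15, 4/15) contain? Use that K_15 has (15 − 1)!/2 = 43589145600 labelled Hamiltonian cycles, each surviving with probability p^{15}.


K_15 has (15 − 1)!/2 = 43589145600 labelled Hamiltonian cycles.
For each such Hamiltonian cycle H, let X_H = 1 if all 15 edges of H are present in G. Then P[X_H = 1] = p^{15} = (4/15)^{15} = 1073741824/437893890380859375.
By linearity of expectation: E[X] = Σ_H E[X_H] = 43589145600 · p^{15} = 43589145600 · 1073741824/437893890380859375 = 7704277975826432/72081298828125.
Numerically: E[X] ≈ 106.883.

E[X] = 43589145600 · (4/15)^{15} = 7704277975826432/72081298828125 ≈ 106.883.


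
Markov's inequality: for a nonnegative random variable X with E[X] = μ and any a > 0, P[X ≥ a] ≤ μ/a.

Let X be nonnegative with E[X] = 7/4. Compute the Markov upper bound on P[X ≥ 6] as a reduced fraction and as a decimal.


μ = E[X] = 7/4, a = 6.
Markov: P[X ≥ 6] ≤ μ/a = (7/4)/6 = 7/24.
Numerically: ≈ 0.29167.
(Since a = 6 > μ = 1.75000, the bound 7/24 is < 1 and informative.)

P[X ≥ 6] ≤ 7/24 ≈ 0.29167.


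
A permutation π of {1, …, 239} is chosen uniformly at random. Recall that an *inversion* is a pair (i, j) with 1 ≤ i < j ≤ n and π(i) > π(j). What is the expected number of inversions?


Write X = Σ X_I over the C(239, 2) = 28441 pairs i < j, with X_I the indicator of one inversion.
There are 28441 indicators.
For each fixed pair i < j, the values π(i) and π(j) are two distinct elements of {1, …, 239} in uniformly random order; by symmetry P[π(i) > π(j)] = 1/2.
By linearity: E[X] = 28441 · (1/2) = C(239, 2) · (1/2) = 28441/2 = 28441/2 ≈ 14220.500.

E[X] = 28441/2 = 14220.500.


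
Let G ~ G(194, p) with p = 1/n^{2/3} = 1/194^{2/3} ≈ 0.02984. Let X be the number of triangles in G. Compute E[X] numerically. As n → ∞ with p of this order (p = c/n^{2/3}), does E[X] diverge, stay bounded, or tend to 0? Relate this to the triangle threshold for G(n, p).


Number of potential triangles: C(194, 3) = 1198144.
Each occurs with probability p³ ≈ (0.02984)³ ≈ 2.657031e-05.
By linearity: E[X] = C(194, 3)·p³ ≈ 1198144 · 2.657031e-05 ≈ 31.8351.
Since α = 2/3 < 1, p = c/n^{2/3} ≫ 1/n is above the triangle threshold p ~ 1/n. Asymptotically E[X] ~ (c³/6)·n^{3(1−α)} = (1³/6)·n^{1} → ∞; triangles are abundant w.h.p.

E[X] ≈ 31.8351; in regime p = Θ(1/n^{2/3}) E[X] diverges (above the triangle threshold p ~ 1/n).


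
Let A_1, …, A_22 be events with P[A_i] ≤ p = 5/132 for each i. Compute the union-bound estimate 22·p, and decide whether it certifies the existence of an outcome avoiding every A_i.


Union bound: P[∪_{i=1}^{22} A_i] ≤ Σ_i P[A_i] ≤ 22·p = 22·(5/132) = 5/6.
Numerically: 5/6 ≈ 0.833333.
Is 5/6 < 1? YES.
Since P[∪ A_i] ≤ 5/6 < 1, the complement has P[∩ A_i^c] ≥ 1 − 5/6 = 1/6 > 0, so some outcome avoids every A_i.

22·p = 5/6 ≈ 0.833333; existence CERTIFIED by the union bound.


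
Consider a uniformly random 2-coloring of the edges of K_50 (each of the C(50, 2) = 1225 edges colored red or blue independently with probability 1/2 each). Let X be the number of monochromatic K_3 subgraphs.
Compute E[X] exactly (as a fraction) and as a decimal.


Let X = Σ_S X_S over the C(50, 3) = 19600 subsets S of size 3, where X_S = 1 if the K_3 on S is monochromatic.
For a fixed S, the K_3 on S has C(3, 2) = 3 edges. P[all 3 edges red] = (1/2)^3, and likewise for blue, so P[monochromatic] = 2·(1/2)^3 = 2^{1 − 3} = 1/4.
By linearity: E[X] = C(50, 3) · 2^{1 − 3} = 19600 · 1/4 = 4900.
Numerically: E[X] ≈ 4900.000.

E[X] = C(50,3)·2^(1−C(3,2)) = 4900 ≈ 4900.000.


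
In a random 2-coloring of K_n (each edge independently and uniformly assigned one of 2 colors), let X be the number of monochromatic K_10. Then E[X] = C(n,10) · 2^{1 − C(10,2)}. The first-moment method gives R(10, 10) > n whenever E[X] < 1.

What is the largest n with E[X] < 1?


We need C(n, 10) · 2^{1 − 45} < 1, i.e. C(n, 10) < 2^{45 − 1} = 17592186044416.
Check values of n near the boundary:
  n = 99: C(99, 10) = 15579278510796; 15579278510796 < 17592186044416? YES
  n = 100: C(100, 10) = 17310309456440; 17310309456440 < 17592186044416? YES
  n = 101: C(101, 10) = 19212541264840; 19212541264840 < 17592186044416? NO
  n = 102: C(102, 10) = 21300860967540; 21300860967540 < 17592186044416? NO
  n = 103: C(103, 10) = 23591276125340; 23591276125340 < 17592186044416? NO
The largest n with C(n, 10) < 17592186044416 is n = 100 (where E[X] = 2163788682055/2199023255552 ≈ 0.98398). Hence R(10, 10) > 100, i.e. R(10, 10) ≥ 101.

Largest n = 100; hence R(10, 10) > 100.
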